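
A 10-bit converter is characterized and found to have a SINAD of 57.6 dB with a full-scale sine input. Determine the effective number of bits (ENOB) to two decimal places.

ENOB = (SINAD − 1.76) / 6.02 = (57.6 − 1.76)/6.02 = 9.276.

9.28 bits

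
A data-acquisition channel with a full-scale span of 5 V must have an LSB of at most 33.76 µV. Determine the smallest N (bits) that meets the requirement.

Number of steps required ≥ 5 V / 33.76 µV = 148104.27.
Need 2^N ≥ 148104.27; 2^17 = 131072, 2^18 = 262144.
Minimum N = 18.

18 bits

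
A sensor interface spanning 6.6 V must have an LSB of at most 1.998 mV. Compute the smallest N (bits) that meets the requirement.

Number of steps required ≥ 6.6 V / 1.998 mV = 3303.30.
Need 2^N ≥ 3303.30; 2^11 = 2048, 2^12 = 4096.
Minimum N = 12.

12 bits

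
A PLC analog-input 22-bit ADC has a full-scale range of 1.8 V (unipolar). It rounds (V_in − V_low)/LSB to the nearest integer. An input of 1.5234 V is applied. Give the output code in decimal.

code 3549779

Full-scale span = 1.8 V; LSB = 1.8/2^22 = 0.43 µV.
Input sits at 3549779.285 steps above V_low.
Round → code 3549779.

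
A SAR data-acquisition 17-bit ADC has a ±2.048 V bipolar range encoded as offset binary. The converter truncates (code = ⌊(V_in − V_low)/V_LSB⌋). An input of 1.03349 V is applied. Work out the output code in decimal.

code 98607

Full-scale span = 4.096 V; LSB = 4.096/2^17 = 31.25 µV.
Input sits at 98607.680 steps above V_low.
So the output code is 98607.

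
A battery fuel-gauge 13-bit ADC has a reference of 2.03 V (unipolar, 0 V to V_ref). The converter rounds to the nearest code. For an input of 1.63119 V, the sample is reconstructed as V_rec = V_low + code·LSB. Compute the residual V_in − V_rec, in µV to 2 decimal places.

-95.40 µV

Step size: 2.03 V ÷ 2^13 = 247.80 µV.
Scaled input = 6582.6150 LSBs, so code = 6583.
Code 6583 maps back to 0 + 6583×0.000247803 V = 1.6312854 V.
Error = 1.63119 − 1.6312854 = -9.54004e-05 V = -95.40 µV.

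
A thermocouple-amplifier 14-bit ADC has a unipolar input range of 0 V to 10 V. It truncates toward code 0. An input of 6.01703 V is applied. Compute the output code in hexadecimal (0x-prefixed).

LSB = 10 V / 16384 = 0.610 mV.
(V_in − V_low)/LSB = (6.01703 − 0) / 0.000610352 = 9858.302.
So the output code is 9858.
In hexadecimal (0x-prefixed): 0x2682.

code 0x2682 (decimal 9858)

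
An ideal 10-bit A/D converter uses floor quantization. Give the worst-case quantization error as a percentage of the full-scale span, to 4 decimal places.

Truncating → worst-case error = 1 LSB = V_FS/2^10, so 100/1024 = 0.0976562 % of full scale.

0.0977 %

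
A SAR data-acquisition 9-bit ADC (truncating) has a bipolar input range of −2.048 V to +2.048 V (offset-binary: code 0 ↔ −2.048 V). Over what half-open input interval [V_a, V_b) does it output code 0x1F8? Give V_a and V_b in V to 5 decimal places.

LSB = 4.096/2^9 = 8.000 mV.
Code 0x1F8 = 504 decimal.
V_a = V_low + 504·LSB = 1.984 V; V_b = V_low + 505·LSB = 1.992 V.

[1.98400 V, 1.99200 V)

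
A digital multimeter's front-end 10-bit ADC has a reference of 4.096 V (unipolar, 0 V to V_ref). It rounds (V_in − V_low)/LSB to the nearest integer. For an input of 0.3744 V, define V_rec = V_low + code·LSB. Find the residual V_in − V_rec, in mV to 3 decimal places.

-1.600 mV

One LSB is 4.096 V / 1024 = 4.000 mV.
Scaled input = 93.6000 LSBs, so code = 94.
Reconstructed: 0.376 V.
V_in − V_rec = -0.0016 V = -1.600 mV.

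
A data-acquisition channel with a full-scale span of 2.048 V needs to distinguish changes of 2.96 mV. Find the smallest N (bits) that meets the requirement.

10 bits

Number of steps required ≥ 2.048 V / 2.96 mV = 691.89.
Need 2^N ≥ 691.89; 2^9 = 512, 2^10 = 1024.
Minimum N = 10.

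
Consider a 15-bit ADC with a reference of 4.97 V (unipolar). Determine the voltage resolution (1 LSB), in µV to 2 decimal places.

151.67 µV

Full-scale span = 4.97 V.
LSB = 4.97 / 2^15 = 4.97 / 32768 = 0.000151672 V = 151.67 µV.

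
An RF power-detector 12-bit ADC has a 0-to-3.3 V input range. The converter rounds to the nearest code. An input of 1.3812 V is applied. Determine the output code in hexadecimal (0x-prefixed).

With 4096 levels over 3.3 V, one step is 0.806 mV.
(V_in − V_low)/LSB = (1.3812 − 0) / 0.000805664 = 1714.362.
round(1714.362) = 1714.
In hexadecimal (0x-prefixed): 0x6B2.

code 0x6B2 (decimal 1714)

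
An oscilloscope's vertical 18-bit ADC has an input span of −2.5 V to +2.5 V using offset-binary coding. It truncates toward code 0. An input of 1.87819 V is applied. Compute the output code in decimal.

With 262144 levels over 5 V, one step is 19.07 µV.
Input sits at 229543.248 steps above V_low.
⌊·⌋(229543.248) = 229543.

code 229543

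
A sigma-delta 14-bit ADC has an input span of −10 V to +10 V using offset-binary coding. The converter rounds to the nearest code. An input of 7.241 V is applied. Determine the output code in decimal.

code 14124

Full-scale span = 20 V; LSB = 20/2^14 = 1.221 mV.
(V_in − V_low)/LSB = (7.241 − (−10)) / 0.0012207 = 14123.827.
So the output code is 14124.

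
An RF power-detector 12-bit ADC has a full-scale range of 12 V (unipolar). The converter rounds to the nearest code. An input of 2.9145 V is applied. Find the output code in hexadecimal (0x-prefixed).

With 4096 levels over 12 V, one step is 2.930 mV.
Input sits at 994.816 steps above V_low.
Round → code 995.
In hexadecimal (0x-prefixed): 0x3E3.

code 0x3E3 (decimal 995)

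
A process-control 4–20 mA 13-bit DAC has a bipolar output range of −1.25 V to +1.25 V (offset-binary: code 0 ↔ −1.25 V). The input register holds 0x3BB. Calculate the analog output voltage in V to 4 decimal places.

-0.9586 V

LSB = 2.5 V / 2^13 = 305.18 µV.
Code 0x3BB = 955 decimal.
V_out = (−1.25) + 955 × 0.000305176 V = -0.958557 V.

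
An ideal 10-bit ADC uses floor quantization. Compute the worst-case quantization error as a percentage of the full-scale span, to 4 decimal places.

Truncating → worst-case error = 1 LSB = V_FS/2^10, so 100/1024 = 0.0976562 % of full scale.

0.0977 %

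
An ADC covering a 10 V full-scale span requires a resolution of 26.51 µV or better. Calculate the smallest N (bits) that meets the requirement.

Number of steps required ≥ 10 V / 26.51 µV = 377216.14.
Need 2^N ≥ 377216.14; 2^18 = 262144, 2^19 = 524288.
Minimum N = 19.

19 bits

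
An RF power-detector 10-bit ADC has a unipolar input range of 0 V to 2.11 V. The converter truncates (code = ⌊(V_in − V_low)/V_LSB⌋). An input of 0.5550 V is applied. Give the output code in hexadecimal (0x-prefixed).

code 0x10D (decimal 269)

Full-scale span = 2.11 V; LSB = 2.11/2^10 = 2.061 mV.
(0.5550 − 0) / 0.00206055 = 269.346 LSBs.
⌊·⌋(269.346) = 269.
In hexadecimal (0x-prefixed): 0x10D.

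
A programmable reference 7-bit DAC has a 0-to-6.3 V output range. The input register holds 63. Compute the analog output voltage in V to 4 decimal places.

3.1008 V

LSB = 6.3 V / 2^7 = 49.219 mV.
V_out = 0 + 63 × 0.0492187 V = 3.10078 V.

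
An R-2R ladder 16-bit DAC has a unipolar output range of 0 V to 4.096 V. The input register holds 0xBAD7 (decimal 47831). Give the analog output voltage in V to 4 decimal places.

2.9894 V

LSB = 4.096 V / 2^16 = 62.50 µV.
Code 0xBAD7 = 47831 decimal.
V_out = 0 + 47831 × 6.25e-05 V = 2.98944 V.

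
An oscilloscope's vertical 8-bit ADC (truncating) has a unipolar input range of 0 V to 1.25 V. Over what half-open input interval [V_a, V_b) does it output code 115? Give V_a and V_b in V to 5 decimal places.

LSB = 1.25/2^8 = 4.883 mV.
V_a = V_low + 115·LSB = 0.561523 V; V_b = V_low + 116·LSB = 0.566406 V.

[0.56152 V, 0.56641 V)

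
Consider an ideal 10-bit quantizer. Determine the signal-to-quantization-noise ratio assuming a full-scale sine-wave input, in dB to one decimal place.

SNR ≈ 6.02·N + 1.76 dB = 6.02·10 + 1.76 = 61.96 dB.

62.0 dB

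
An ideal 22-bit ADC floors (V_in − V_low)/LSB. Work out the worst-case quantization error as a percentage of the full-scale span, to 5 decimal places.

0.00002 %

Truncating → worst-case error = 1 LSB = V_FS/2^22, so 100/4194304 = 2.38419e-05 % of full scale.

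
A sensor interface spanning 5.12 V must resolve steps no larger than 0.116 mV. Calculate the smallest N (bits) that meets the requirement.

16 bits

Number of steps required ≥ 5.12 V / 0.116 mV = 44137.93.
Need 2^N ≥ 44137.93; 2^15 = 32768, 2^16 = 65536.
Minimum N = 16.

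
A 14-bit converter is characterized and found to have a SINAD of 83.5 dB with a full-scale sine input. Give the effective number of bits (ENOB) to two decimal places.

13.58 bits

ENOB = (SINAD − 1.76) / 6.02 = (83.5 − 1.76)/6.02 = 13.578.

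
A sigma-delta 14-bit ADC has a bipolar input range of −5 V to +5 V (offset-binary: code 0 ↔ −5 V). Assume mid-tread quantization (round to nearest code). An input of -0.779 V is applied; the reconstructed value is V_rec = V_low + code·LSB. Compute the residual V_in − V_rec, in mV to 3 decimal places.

One LSB is 10 V / 16384 = 0.610 mV.
(V_in − V_low)/LSB = (-0.779 − (−5))/0.000610352 = 6915.6864 → code 6916 (round).
V_rec = (−5) + 6916·0.000610352 = -0.77880859 V.
V_in − V_rec = -0.000191406 V = -0.191 mV.

-0.191 mV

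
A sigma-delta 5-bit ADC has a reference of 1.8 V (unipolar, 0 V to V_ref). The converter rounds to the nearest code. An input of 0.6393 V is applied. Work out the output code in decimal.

code 11

LSB = 1.8 V / 32 = 56.250 mV.
(0.6393 − 0) / 0.05625 = 11.365 LSBs.
Round → code 11.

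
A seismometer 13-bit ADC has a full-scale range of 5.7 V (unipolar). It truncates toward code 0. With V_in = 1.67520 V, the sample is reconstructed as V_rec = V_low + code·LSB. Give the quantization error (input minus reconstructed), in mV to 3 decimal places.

Step size: 5.7 V ÷ 2^13 = 0.696 mV.
(1.67520 − 0)/0.000695801 = 2407.5857; ⌊·⌋ gives code 2407.
V_rec = 0 + 2407·0.000695801 = 1.6747925 V.
Error = 1.67520 − 1.6747925 = 0.00040752 V = 0.408 mV.

0.408 mV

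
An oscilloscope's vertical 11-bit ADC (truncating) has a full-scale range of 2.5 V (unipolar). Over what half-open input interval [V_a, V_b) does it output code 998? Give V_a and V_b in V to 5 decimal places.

LSB = 2.5/2^11 = 1.221 mV.
V_a = V_low + 998·LSB = 1.21826 V; V_b = V_low + 999·LSB = 1.21948 V.

[1.21826 V, 1.21948 V)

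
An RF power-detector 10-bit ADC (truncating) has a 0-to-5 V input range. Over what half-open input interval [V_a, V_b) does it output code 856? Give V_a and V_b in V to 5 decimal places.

LSB = 5/2^10 = 4.883 mV.
V_a = V_low + 856·LSB = 4.17969 V; V_b = V_low + 857·LSB = 4.18457 V.

[4.17969 V, 4.18457 V)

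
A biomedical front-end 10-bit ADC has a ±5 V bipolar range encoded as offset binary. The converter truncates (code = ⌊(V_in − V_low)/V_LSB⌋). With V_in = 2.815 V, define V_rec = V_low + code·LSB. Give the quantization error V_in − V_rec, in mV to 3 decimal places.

Step size: 10 V ÷ 2^10 = 9.766 mV.
(2.815 − (−5))/0.00976562 = 800.2560; ⌊·⌋ gives code 800.
Code 800 maps back to (−5) + 800×0.00976562 V = 2.8125 V.
Error = 2.815 − 2.8125 = 0.0025 V = 2.500 mV.

2.500 mV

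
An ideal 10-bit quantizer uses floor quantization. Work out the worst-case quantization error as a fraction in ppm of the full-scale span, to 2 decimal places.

Truncating → worst-case error = 1 LSB = V_FS/2^10, so 1e+06/1024 = 976.562 ppm of full scale.

976.56 ppm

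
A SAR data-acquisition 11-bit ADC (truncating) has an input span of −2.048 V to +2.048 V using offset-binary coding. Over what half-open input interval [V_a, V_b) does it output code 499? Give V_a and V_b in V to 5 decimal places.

[-1.05000 V, -1.04800 V)

LSB = 4.096/2^11 = 2.000 mV.
V_a = V_low + 499·LSB = -1.05 V; V_b = V_low + 500·LSB = -1.048 V.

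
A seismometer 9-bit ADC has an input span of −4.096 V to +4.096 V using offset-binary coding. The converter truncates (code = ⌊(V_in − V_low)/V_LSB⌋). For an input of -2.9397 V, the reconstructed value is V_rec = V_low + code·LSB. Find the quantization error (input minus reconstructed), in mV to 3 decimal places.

4.300 mV

One LSB is 8.192 V / 512 = 16.000 mV.
(-2.9397 − (−4.096))/0.016 = 72.2687; ⌊·⌋ gives code 72.
V_rec = (−4.096) + 72·0.016 = -2.944 V.
Difference: 0.0043 V → 4.300 mV.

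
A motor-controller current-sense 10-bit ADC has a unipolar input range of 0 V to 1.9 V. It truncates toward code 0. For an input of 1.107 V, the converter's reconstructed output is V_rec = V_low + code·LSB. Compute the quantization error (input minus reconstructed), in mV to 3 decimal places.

1.141 mV

One LSB is 1.9 V / 1024 = 1.855 mV.
Scaled input = 596.6147 LSBs, so code = 596.
V_rec = 0 + 596·0.00185547 = 1.1058594 V.
V_in − V_rec = 0.00114062 V = 1.141 mV.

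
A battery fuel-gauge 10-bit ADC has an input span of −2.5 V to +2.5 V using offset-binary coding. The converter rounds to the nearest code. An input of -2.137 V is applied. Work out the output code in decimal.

code 74

Full-scale span = 5 V; LSB = 5/2^10 = 4.883 mV.
(V_in − V_low)/LSB = (-2.137 − (−2.5)) / 0.00488281 = 74.342.
So the output code is 74.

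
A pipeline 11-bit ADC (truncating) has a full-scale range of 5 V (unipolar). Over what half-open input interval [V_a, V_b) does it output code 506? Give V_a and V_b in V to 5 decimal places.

LSB = 5/2^11 = 2.441 mV.
V_a = V_low + 506·LSB = 1.23535 V; V_b = V_low + 507·LSB = 1.23779 V.

[1.23535 V, 1.23779 V)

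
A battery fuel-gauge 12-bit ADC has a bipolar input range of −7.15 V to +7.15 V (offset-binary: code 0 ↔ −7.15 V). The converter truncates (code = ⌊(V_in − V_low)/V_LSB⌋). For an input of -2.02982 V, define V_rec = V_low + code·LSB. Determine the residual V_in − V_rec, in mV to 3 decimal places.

LSB = 14.3/2^12 = 3.491 mV.
(-2.02982 − (−7.15))/0.00349121 = 1466.5914; ⌊·⌋ gives code 1466.
Reconstructed: -2.0318848 V.
V_in − V_rec = 0.00206477 V = 2.065 mV.

2.065 mV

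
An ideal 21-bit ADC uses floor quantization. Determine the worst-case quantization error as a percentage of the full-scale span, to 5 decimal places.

0.00005 %

Truncating → worst-case error = 1 LSB = V_FS/2^21, so 100/2097152 = 4.76837e-05 % of full scale.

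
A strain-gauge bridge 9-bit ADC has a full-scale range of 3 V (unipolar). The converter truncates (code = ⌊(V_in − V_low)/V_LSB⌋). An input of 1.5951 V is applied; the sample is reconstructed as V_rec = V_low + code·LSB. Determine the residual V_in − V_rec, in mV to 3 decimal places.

1.350 mV

One LSB is 3 V / 512 = 5.859 mV.
(V_in − V_low)/LSB = (1.5951 − 0)/0.00585938 = 272.2304 → code 272 (floor).
Code 272 maps back to 0 + 272×0.00585938 V = 1.59375 V.
Difference: 0.00135 V → 1.350 mV.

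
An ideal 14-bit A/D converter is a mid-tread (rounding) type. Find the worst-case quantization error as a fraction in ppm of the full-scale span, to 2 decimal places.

30.52 ppm

Rounding → worst-case error = ½ LSB = V_FS/2^15, so 1e+06/32768 = 30.5176 ppm of full scale.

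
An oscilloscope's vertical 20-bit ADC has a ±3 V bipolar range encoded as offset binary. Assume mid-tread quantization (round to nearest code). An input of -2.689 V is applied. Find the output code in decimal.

code 54351

Full-scale span = 6 V; LSB = 6/2^20 = 5.72 µV.
(-2.689 − (−3)) / 5.72205e-06 = 54351.189 LSBs.
So the output code is 54351.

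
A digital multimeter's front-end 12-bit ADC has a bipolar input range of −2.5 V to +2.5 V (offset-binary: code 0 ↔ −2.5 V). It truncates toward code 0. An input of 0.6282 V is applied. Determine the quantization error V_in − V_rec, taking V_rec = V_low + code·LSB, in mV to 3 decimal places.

LSB = 5/2^12 = 1.221 mV.
(V_in − V_low)/LSB = (0.6282 − (−2.5))/0.0012207 = 2562.6214 → code 2562 (floor).
Reconstructed: 0.62744141 V.
Error = 0.6282 − 0.62744141 = 0.000758594 V = 0.759 mV.

0.759 mV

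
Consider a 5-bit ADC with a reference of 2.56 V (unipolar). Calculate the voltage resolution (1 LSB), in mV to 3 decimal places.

80.000 mV

Full-scale span = 2.56 V.
LSB = 2.56 / 2^5 = 2.56 / 32 = 0.08 V = 80.000 mV.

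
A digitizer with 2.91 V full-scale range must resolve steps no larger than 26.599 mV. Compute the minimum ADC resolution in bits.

7 bits

Number of steps required ≥ 2.91 V / 26.599 mV = 109.40.
Need 2^N ≥ 109.40; 2^6 = 64, 2^7 = 128.
Minimum N = 7.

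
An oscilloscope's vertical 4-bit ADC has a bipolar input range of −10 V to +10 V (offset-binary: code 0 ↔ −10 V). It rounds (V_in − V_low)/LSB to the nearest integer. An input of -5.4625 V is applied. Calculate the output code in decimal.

code 4

Full-scale span = 20 V; LSB = 20/2^4 = 1.2500 V.
Input sits at 3.630 steps above V_low.
Round → code 4.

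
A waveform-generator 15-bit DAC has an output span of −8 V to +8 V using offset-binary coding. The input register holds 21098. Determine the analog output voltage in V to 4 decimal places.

2.3018 V

LSB = 16 V / 2^15 = 488.28 µV.
V_out = (−8) + 21098 × 0.000488281 V = 2.30176 V.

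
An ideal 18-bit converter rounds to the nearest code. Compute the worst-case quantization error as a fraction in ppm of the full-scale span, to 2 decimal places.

1.91 ppm

Rounding → worst-case error = ½ LSB = V_FS/2^19, so 1e+06/524288 = 1.90735 ppm of full scale.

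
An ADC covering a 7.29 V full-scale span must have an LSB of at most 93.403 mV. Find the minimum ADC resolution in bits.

7 bits

Number of steps required ≥ 7.29 V / 93.403 mV = 78.05.
Need 2^N ≥ 78.05; 2^6 = 64, 2^7 = 128.
Minimum N = 7.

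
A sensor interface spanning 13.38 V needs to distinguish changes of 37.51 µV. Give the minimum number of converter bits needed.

Number of steps required ≥ 13.38 V / 37.51 µV = 356704.88.
Need 2^N ≥ 356704.88; 2^18 = 262144, 2^19 = 524288.
Minimum N = 19.

19 bits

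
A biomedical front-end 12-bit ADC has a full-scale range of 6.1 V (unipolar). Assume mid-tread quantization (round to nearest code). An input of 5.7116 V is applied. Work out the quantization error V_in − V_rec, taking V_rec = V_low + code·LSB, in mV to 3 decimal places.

Step size: 6.1 V ÷ 2^12 = 1.489 mV.
Scaled input = 3835.1990 LSBs, so code = 3835.
Reconstructed: 5.7113037 V.
Difference: 0.000296289 V → 0.296 mV.

0.296 mV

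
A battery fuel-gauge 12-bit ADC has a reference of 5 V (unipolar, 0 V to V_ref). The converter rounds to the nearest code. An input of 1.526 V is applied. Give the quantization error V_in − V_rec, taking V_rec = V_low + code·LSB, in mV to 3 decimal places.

One LSB is 5 V / 4096 = 1.221 mV.
Scaled input = 1250.0992 LSBs, so code = 1250.
Code 1250 maps back to 0 + 1250×0.0012207 V = 1.5258789 V.
Error = 1.526 − 1.5258789 = 0.000121094 V = 0.121 mV.

0.121 mV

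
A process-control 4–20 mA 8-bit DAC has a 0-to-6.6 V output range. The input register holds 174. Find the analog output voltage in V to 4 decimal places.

LSB = 6.6 V / 2^8 = 25.781 mV.
V_out = 0 + 174 × 0.0257812 V = 4.48594 V.

4.4859 V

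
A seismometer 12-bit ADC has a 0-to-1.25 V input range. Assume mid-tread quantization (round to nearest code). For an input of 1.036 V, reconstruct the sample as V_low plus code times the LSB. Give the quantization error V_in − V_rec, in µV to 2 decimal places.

-71.78 µV

Step size: 1.25 V ÷ 2^12 = 305.18 µV.
(V_in − V_low)/LSB = (1.036 − 0)/0.000305176 = 3394.7648 → code 3395 (round).
V_rec = 0 + 3395·0.000305176 = 1.0360718 V.
Error = 1.036 − 1.0360718 = -7.17773e-05 V = -71.78 µV.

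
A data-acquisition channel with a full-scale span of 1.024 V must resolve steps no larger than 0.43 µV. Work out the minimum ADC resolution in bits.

22 bits

Number of steps required ≥ 1.024 V / 0.43 µV = 2381395.35.
Need 2^N ≥ 2381395.35; 2^21 = 2097152, 2^22 = 4194304.
Minimum N = 22.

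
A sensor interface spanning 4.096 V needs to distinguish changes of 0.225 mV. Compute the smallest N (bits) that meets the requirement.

15 bits

Number of steps required ≥ 4.096 V / 0.225 mV = 18204.44.
Need 2^N ≥ 18204.44; 2^14 = 16384, 2^15 = 32768.
Minimum N = 15.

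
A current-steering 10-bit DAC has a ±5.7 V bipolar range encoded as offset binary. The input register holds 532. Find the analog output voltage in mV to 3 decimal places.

LSB = 11.4 V / 2^10 = 11.133 mV.
V_out = (−5.7) + 532 × 0.0111328 V = 0.222656 V.
= 222.656 mV.

222.656 mV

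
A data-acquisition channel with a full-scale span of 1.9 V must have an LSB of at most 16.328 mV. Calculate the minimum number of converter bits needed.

Number of steps required ≥ 1.9 V / 16.328 mV = 116.36.
Need 2^N ≥ 116.36; 2^6 = 64, 2^7 = 128.
Minimum N = 7.

7 bits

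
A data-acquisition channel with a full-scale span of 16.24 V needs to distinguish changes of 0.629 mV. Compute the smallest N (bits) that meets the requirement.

15 bits

Number of steps required ≥ 16.24 V / 0.629 mV = 25818.76.
Need 2^N ≥ 25818.76; 2^14 = 16384, 2^15 = 32768.
Minimum N = 15.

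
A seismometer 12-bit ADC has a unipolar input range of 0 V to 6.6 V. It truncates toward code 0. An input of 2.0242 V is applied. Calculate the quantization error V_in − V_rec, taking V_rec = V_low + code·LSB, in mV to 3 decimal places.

Step size: 6.6 V ÷ 2^12 = 1.611 mV.
(V_in − V_low)/LSB = (2.0242 − 0)/0.00161133 = 1256.2308 → code 1256 (floor).
Reconstructed: 2.0238281 V.
V_in − V_rec = 0.000371875 V = 0.372 mV.

0.372 mV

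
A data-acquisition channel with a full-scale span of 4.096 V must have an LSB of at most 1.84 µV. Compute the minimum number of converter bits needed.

22 bits

Number of steps required ≥ 4.096 V / 1.84 µV = 2226086.96.
Need 2^N ≥ 2226086.96; 2^21 = 2097152, 2^22 = 4194304.
Minimum N = 22.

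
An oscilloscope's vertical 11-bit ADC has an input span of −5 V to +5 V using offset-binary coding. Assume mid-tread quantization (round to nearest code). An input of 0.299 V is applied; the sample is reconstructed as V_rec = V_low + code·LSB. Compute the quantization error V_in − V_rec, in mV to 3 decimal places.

One LSB is 10 V / 2048 = 4.883 mV.
(0.299 − (−5))/0.00488281 = 1085.2352; round gives code 1085.
V_rec = (−5) + 1085·0.00488281 = 0.29785156 V.
Error = 0.299 − 0.29785156 = 0.00114844 V = 1.148 mV.

1.148 mV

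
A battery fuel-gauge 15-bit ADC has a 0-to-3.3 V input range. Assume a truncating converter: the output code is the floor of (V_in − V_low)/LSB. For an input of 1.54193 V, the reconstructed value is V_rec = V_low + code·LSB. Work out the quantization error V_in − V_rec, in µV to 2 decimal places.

90.40 µV

One LSB is 3.3 V / 32768 = 100.71 µV.
(1.54193 − 0)/0.000100708 = 15310.8976; ⌊·⌋ gives code 15310.
Code 15310 maps back to 0 + 15310×0.000100708 V = 1.5418396 V.
V_in − V_rec = 9.04004e-05 V = 90.40 µV.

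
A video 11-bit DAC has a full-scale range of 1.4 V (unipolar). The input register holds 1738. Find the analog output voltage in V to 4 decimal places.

1.1881 V

LSB = 1.4 V / 2^11 = 0.684 mV.
V_out = 0 + 1738 × 0.000683594 V = 1.18809 V.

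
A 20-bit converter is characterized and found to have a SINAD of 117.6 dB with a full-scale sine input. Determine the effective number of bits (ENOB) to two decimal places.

19.24 bits

ENOB = (SINAD − 1.76) / 6.02 = (117.6 − 1.76)/6.02 = 19.243.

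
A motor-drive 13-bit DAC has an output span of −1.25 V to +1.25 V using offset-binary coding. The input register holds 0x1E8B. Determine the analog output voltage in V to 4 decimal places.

1.1362 V

LSB = 2.5 V / 2^13 = 305.18 µV.
Code 0x1E8B = 7819 decimal.
V_out = (−1.25) + 7819 × 0.000305176 V = 1.13617 V.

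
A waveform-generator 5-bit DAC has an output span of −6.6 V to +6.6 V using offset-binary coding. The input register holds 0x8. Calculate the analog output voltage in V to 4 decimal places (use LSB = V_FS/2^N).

LSB = 13.2 V / 2^5 = 412.500 mV.
Code 0x8 = 8 decimal.
V_out = (−6.6) + 8 × 0.4125 V = -3.3 V.

-3.3000 V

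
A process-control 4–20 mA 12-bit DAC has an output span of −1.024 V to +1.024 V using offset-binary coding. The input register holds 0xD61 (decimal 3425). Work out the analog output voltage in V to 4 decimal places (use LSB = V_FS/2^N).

0.6885 V

LSB = 2.048 V / 2^12 = 0.500 mV.
Code 0xD61 = 3425 decimal.
V_out = (−1.024) + 3425 × 0.0005 V = 0.6885 V.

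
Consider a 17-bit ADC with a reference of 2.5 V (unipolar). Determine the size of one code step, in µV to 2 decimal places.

19.07 µV

Full-scale span = 2.5 V.
LSB = 2.5 / 2^17 = 2.5 / 131072 = 1.90735e-05 V = 19.07 µV.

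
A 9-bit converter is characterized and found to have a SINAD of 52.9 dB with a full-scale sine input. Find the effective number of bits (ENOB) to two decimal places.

ENOB = (SINAD − 1.76) / 6.02 = (52.9 − 1.76)/6.02 = 8.495.

8.50 bits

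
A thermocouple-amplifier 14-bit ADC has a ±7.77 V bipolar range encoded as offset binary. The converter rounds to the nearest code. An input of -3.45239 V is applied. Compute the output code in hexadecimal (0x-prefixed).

With 16384 levels over 15.54 V, one step is 0.948 mV.
Input sits at 4552.106 steps above V_low.
Round → code 4552.
In hexadecimal (0x-prefixed): 0x11C8.

code 0x11C8 (decimal 4552)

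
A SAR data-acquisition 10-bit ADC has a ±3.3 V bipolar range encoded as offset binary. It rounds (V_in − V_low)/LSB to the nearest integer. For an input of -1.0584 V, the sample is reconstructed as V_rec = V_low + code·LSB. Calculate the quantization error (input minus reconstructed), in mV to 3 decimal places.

Step size: 6.6 V ÷ 2^10 = 6.445 mV.
(V_in − V_low)/LSB = (-1.0584 − (−3.3))/0.00644531 = 347.7876 → code 348 (round).
V_rec = (−3.3) + 348·0.00644531 = -1.0570313 V.
Difference: -0.00136875 V → -1.369 mV.

-1.369 mV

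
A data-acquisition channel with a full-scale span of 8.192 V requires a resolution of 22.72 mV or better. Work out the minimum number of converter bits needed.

Number of steps required ≥ 8.192 V / 22.72 mV = 360.56.
Need 2^N ≥ 360.56; 2^8 = 256, 2^9 = 512.
Minimum N = 9.

9 bits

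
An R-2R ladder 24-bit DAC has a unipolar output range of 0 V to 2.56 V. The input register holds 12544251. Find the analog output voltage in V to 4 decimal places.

1.9141 V

LSB = 2.56 V / 2^24 = 0.15 µV.
V_out = 0 + 12544251 × 1.52588e-07 V = 1.9141 V.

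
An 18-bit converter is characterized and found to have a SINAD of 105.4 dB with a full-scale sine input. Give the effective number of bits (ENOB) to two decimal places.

17.22 bits

ENOB = (SINAD − 1.76) / 6.02 = (105.4 − 1.76)/6.02 = 17.216.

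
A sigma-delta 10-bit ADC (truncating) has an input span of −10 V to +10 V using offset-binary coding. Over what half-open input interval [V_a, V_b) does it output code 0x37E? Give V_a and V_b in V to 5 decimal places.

[7.46094 V, 7.48047 V)

LSB = 20/2^10 = 19.531 mV.
Code 0x37E = 894 decimal.
V_a = V_low + 894·LSB = 7.46094 V; V_b = V_low + 895·LSB = 7.48047 V.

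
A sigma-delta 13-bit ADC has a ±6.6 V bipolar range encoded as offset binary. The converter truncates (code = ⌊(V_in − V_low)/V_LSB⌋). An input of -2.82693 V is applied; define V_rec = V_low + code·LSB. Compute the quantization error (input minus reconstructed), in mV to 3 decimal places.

One LSB is 13.2 V / 8192 = 1.611 mV.
Scaled input = 2341.5901 LSBs, so code = 2341.
Code 2341 maps back to (−6.6) + 2341×0.00161133 V = -2.8278809 V.
Difference: 0.000950859 V → 0.951 mV.

0.951 mV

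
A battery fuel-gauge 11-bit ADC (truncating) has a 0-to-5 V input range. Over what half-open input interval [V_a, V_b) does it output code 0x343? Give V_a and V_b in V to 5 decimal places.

[2.03857 V, 2.04102 V)

LSB = 5/2^11 = 2.441 mV.
Code 0x343 = 835 decimal.
V_a = V_low + 835·LSB = 2.03857 V; V_b = V_low + 836·LSB = 2.04102 V.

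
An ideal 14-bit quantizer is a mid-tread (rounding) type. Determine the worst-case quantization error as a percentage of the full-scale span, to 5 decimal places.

Rounding → worst-case error = ½ LSB = V_FS/2^15, so 100/32768 = 0.00305176 % of full scale.

0.00305 %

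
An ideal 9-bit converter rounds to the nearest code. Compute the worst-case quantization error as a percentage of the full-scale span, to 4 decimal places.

Rounding → worst-case error = ½ LSB = V_FS/2^10, so 100/1024 = 0.0976562 % of full scale.

0.0977 %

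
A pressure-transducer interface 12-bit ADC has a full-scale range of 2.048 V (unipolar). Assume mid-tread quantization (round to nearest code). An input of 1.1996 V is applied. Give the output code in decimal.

With 4096 levels over 2.048 V, one step is 0.500 mV.
(V_in − V_low)/LSB = (1.1996 − 0) / 0.0005 = 2399.200.
So the output code is 2399.

code 2399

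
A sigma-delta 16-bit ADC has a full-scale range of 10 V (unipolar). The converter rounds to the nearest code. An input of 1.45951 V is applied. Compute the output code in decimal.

Full-scale span = 10 V; LSB = 10/2^16 = 152.59 µV.
Input sits at 9565.045 steps above V_low.
Round → code 9565.

code 9565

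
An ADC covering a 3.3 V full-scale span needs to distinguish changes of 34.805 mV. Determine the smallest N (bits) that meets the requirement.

7 bits

Number of steps required ≥ 3.3 V / 34.805 mV = 94.81.
Need 2^N ≥ 94.81; 2^6 = 64, 2^7 = 128.
Minimum N = 7.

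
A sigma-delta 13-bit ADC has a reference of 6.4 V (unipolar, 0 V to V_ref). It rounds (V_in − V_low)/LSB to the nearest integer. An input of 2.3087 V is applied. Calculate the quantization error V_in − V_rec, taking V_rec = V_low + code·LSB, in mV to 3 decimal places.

Step size: 6.4 V ÷ 2^13 = 0.781 mV.
(2.3087 − 0)/0.00078125 = 2955.1360; round gives code 2955.
Code 2955 maps back to 0 + 2955×0.00078125 V = 2.3085938 V.
V_in − V_rec = 0.00010625 V = 0.106 mV.

0.106 mV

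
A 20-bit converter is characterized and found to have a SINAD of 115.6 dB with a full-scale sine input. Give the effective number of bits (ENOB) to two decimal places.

ENOB = (SINAD − 1.76) / 6.02 = (115.6 − 1.76)/6.02 = 18.910.

18.91 bits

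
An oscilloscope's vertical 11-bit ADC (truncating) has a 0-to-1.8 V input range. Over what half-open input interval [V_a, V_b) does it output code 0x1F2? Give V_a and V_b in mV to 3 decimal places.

[437.695 mV, 438.574 mV)

LSB = 1.8/2^11 = 0.879 mV.
Code 0x1F2 = 498 decimal.
V_a = V_low + 498·LSB = 0.437695 V; V_b = V_low + 499·LSB = 0.438574 V.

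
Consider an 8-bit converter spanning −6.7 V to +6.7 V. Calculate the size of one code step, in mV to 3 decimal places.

52.344 mV

Full-scale span = 13.4 V.
LSB = 13.4 / 2^8 = 13.4 / 256 = 0.0523438 V = 52.344 mV.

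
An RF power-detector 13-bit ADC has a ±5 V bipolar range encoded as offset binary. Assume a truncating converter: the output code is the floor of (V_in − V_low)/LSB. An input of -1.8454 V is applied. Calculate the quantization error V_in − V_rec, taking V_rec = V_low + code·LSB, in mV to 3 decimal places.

0.303 mV

Step size: 10 V ÷ 2^13 = 1.221 mV.
(-1.8454 − (−5))/0.0012207 = 2584.2483; ⌊·⌋ gives code 2584.
Code 2584 maps back to (−5) + 2584×0.0012207 V = -1.8457031 V.
V_in − V_rec = 0.000303125 V = 0.303 mV.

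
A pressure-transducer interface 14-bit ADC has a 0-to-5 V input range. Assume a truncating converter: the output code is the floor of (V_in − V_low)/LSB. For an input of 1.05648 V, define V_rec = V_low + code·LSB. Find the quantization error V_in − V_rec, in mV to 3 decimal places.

One LSB is 5 V / 16384 = 305.18 µV.
(V_in − V_low)/LSB = (1.05648 − 0)/0.000305176 = 3461.8737 → code 3461 (floor).
V_rec = 0 + 3461·0.000305176 = 1.0562134 V.
V_in − V_rec = 0.000266621 V = 0.267 mV.

0.267 mV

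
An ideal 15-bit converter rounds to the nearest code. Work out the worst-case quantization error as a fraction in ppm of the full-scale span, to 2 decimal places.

15.26 ppm

Rounding → worst-case error = ½ LSB = V_FS/2^16, so 1e+06/65536 = 15.2588 ppm of full scale.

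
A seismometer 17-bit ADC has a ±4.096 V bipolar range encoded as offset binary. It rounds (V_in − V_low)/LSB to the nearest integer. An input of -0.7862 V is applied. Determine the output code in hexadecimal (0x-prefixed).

Full-scale span = 8.192 V; LSB = 8.192/2^17 = 62.50 µV.
(V_in − V_low)/LSB = (-0.7862 − (−4.096)) / 6.25e-05 = 52956.800.
Round → code 52957.
In hexadecimal (0x-prefixed): 0xCEDD.

code 0xCEDD (decimal 52957)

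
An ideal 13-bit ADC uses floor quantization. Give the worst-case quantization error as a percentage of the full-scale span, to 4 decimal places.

Truncating → worst-case error = 1 LSB = V_FS/2^13, so 100/8192 = 0.012207 % of full scale.

0.0122 %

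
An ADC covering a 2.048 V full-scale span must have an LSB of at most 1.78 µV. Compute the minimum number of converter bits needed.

Number of steps required ≥ 2.048 V / 1.78 µV = 1150561.80.
Need 2^N ≥ 1150561.80; 2^20 = 1048576, 2^21 = 2097152.
Minimum N = 21.

21 bits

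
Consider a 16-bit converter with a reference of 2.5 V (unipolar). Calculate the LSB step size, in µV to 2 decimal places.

Full-scale span = 2.5 V.
LSB = 2.5 / 2^16 = 2.5 / 65536 = 3.8147e-05 V = 38.15 µV.

38.15 µV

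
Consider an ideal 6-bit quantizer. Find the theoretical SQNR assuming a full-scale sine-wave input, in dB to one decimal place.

SNR ≈ 6.02·N + 1.76 dB = 6.02·6 + 1.76 = 37.88 dB.

37.9 dB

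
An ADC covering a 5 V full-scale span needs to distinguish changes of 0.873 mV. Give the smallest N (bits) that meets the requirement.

Number of steps required ≥ 5 V / 0.873 mV = 5727.38.
Need 2^N ≥ 5727.38; 2^12 = 4096, 2^13 = 8192.
Minimum N = 13.

13 bits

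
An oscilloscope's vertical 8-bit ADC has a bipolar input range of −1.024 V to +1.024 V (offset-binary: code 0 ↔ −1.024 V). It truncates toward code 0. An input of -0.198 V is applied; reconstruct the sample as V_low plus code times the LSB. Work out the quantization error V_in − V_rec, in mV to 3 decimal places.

One LSB is 2.048 V / 256 = 8.000 mV.
(V_in − V_low)/LSB = (-0.198 − (−1.024))/0.008 = 103.2500 → code 103 (floor).
Code 103 maps back to (−1.024) + 103×0.008 V = -0.2 V.
Difference: 0.002 V → 2.000 mV.

2.000 mV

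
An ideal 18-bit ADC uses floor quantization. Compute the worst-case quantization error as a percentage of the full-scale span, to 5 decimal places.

0.00038 %

Truncating → worst-case error = 1 LSB = V_FS/2^18, so 100/262144 = 0.00038147 % of full scale.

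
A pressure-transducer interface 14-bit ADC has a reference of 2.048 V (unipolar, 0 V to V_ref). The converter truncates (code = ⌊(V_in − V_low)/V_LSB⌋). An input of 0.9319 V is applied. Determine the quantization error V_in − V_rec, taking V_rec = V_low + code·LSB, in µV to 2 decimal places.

One LSB is 2.048 V / 16384 = 125.00 µV.
(0.9319 − 0)/0.000125 = 7455.2000; ⌊·⌋ gives code 7455.
V_rec = 0 + 7455·0.000125 = 0.931875 V.
Difference: 2.5e-05 V → 25.00 µV.

25.00 µV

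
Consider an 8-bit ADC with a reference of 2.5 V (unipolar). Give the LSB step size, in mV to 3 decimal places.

Full-scale span = 2.5 V.
LSB = 2.5 / 2^8 = 2.5 / 256 = 0.00976562 V = 9.766 mV.

9.766 mV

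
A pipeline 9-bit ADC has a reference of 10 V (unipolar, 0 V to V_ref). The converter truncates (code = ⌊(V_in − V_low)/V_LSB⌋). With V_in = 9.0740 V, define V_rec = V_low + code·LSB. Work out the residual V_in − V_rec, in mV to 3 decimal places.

One LSB is 10 V / 512 = 19.531 mV.
(9.0740 − 0)/0.0195312 = 464.5888; ⌊·⌋ gives code 464.
V_rec = 0 + 464·0.0195312 = 9.0625 V.
Difference: 0.0115 V → 11.500 mV.

11.500 mV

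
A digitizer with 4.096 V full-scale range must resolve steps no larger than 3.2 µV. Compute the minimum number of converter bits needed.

Number of steps required ≥ 4.096 V / 3.2 µV = 1280000.00.
Need 2^N ≥ 1280000.00; 2^20 = 1048576, 2^21 = 2097152.
Minimum N = 21.

21 bits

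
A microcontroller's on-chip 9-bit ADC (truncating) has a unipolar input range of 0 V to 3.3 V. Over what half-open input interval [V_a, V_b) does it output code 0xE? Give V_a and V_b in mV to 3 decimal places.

[90.234 mV, 96.680 mV)

LSB = 3.3/2^9 = 6.445 mV.
Code 0xE = 14 decimal.
V_a = V_low + 14·LSB = 0.0902344 V; V_b = V_low + 15·LSB = 0.0966797 V.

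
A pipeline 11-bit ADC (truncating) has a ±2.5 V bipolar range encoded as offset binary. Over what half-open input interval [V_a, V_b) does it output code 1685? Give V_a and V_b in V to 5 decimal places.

[1.61377 V, 1.61621 V)

LSB = 5/2^11 = 2.441 mV.
V_a = V_low + 1685·LSB = 1.61377 V; V_b = V_low + 1686·LSB = 1.61621 V.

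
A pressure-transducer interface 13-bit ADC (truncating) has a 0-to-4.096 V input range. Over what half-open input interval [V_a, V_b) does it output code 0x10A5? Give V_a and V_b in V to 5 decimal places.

LSB = 4.096/2^13 = 0.500 mV.
Code 0x10A5 = 4261 decimal.
V_a = V_low + 4261·LSB = 2.1305 V; V_b = V_low + 4262·LSB = 2.131 V.

[2.13050 V, 2.13100 V)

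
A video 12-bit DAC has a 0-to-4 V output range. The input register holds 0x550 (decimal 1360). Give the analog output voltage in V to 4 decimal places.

LSB = 4 V / 2^12 = 0.977 mV.
Code 0x550 = 1360 decimal.
V_out = 0 + 1360 × 0.000976562 V = 1.32812 V.

1.3281 V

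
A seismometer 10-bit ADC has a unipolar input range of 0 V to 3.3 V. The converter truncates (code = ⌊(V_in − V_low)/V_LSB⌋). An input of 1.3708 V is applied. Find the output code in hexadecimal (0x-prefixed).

With 1024 levels over 3.3 V, one step is 3.223 mV.
(V_in − V_low)/LSB = (1.3708 − 0) / 0.00322266 = 425.363.
So the output code is 425.
In hexadecimal (0x-prefixed): 0x1A9.

code 0x1A9 (decimal 425)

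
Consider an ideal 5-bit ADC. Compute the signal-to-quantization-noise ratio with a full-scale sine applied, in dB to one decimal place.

SNR ≈ 6.02·N + 1.76 dB = 6.02·5 + 1.76 = 31.86 dB.

31.9 dB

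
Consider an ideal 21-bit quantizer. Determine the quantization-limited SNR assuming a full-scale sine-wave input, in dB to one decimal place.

SNR ≈ 6.02·N + 1.76 dB = 6.02·21 + 1.76 = 128.18 dB.

128.2 dB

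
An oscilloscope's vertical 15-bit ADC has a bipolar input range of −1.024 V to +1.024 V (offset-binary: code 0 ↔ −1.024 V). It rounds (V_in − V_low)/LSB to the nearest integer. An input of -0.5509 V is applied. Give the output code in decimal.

LSB = 2.048 V / 32768 = 62.50 µV.
(-0.5509 − (−1.024)) / 6.25e-05 = 7569.600 LSBs.
So the output code is 7570.

code 7570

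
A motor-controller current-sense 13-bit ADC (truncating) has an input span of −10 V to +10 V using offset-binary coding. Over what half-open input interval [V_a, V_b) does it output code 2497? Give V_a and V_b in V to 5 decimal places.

[-3.90381 V, -3.90137 V)

LSB = 20/2^13 = 2.441 mV.
V_a = V_low + 2497·LSB = -3.90381 V; V_b = V_low + 2498·LSB = -3.90137 V.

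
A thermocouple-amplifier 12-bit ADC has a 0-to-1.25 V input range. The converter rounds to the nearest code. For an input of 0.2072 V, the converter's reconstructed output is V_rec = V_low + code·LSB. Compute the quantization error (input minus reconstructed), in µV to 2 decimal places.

One LSB is 1.25 V / 4096 = 305.18 µV.
(V_in − V_low)/LSB = (0.2072 − 0)/0.000305176 = 678.9530 → code 679 (round).
V_rec = 0 + 679·0.000305176 = 0.20721436 V.
Difference: -1.43555e-05 V → -14.36 µV.

-14.36 µV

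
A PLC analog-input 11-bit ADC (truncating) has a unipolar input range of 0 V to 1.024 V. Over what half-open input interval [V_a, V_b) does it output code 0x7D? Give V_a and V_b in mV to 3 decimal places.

LSB = 1.024/2^11 = 0.500 mV.
Code 0x7D = 125 decimal.
V_a = V_low + 125·LSB = 0.0625 V; V_b = V_low + 126·LSB = 0.063 V.

[62.500 mV, 63.000 mV)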